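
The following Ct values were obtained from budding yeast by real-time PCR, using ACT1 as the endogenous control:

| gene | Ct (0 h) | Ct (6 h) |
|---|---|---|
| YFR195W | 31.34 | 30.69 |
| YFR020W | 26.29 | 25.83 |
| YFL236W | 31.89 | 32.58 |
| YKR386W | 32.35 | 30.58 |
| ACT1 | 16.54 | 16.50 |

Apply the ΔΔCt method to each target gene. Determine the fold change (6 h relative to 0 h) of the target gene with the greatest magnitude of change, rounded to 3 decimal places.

YFR195W: ΔΔCt = (30.69−16.50) − (31.34−16.54) = 14.19 − 14.80 = -0.61; fold change = 2^0.61 = 1.526
YFR020W: ΔΔCt = (25.83−16.50) − (26.29−16.54) = 9.33 − 9.75 = -0.42; fold change = 2^0.42 = 1.338
YFL236W: ΔΔCt = (32.58−16.50) − (31.89−16.54) = 16.08 − 15.35 = 0.73; fold change = 2^-0.73 = 0.603
YKR386W: ΔΔCt = (30.58−16.50) − (32.35−16.54) = 14.08 − 15.81 = -1.73; fold change = 2^1.73 = 3.317
YKR386W has the largest |ΔΔCt| = 1.73.

3.317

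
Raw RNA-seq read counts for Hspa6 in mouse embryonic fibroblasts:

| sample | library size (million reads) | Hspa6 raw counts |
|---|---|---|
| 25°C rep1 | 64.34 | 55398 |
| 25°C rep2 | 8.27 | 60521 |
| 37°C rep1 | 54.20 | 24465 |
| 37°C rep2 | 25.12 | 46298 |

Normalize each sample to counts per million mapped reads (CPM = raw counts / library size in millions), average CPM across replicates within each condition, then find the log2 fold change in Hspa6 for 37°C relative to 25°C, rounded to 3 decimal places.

CPM(25°C rep1) = 55398 / 64.34 = 861.0196
CPM(25°C rep2) = 60521 / 8.27 = 7318.1378
CPM(37°C rep1) = 24465 / 54.20 = 451.3838
CPM(37°C rep2) = 46298 / 25.12 = 1843.0732
mean CPM(25°C) = 4089.5787; mean CPM(37°C) = 1147.2285
Fold change = 1147.2285 / 4089.5787 = 0.28052
log2(0.28052) = -1.8338

-1.834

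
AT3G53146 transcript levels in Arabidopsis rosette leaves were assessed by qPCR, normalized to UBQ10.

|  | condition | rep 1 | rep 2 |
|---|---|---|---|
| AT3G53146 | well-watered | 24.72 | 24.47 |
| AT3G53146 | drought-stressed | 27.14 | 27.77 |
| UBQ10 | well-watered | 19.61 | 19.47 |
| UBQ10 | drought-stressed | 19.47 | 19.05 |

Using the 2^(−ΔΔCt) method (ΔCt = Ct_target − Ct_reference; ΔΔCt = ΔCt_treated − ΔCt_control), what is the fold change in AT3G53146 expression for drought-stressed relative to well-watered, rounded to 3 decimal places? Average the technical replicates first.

Mean Ct: AT3G53146 well-watered 24.595; AT3G53146 drought-stressed 27.455; UBQ10 well-watered 19.540; UBQ10 drought-stressed 19.260
ΔCt(well-watered) = 24.595 − 19.540 = 5.055
ΔCt(drought-stressed) = 27.455 − 19.260 = 8.195
ΔΔCt = 8.195 − 5.055 = 3.140
Fold change = 2^(−3.140) = 0.1134

0.113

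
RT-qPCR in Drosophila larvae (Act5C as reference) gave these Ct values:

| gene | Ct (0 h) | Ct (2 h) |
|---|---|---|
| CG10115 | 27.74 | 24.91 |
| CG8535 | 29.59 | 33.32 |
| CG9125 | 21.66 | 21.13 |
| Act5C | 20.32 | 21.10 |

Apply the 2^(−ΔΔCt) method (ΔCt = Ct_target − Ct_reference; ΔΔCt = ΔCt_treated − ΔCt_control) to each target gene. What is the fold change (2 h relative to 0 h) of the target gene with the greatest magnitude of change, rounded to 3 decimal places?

12.210

CG10115: ΔΔCt = (24.91−21.10) − (27.74−20.32) = 3.81 − 7.42 = -3.61; fold change = 2^3.61 = 12.210
CG8535: ΔΔCt = (33.32−21.10) − (29.59−20.32) = 12.22 − 9.27 = 2.95; fold change = 2^-2.95 = 0.129
CG9125: ΔΔCt = (21.13−21.10) − (21.66−20.32) = 0.03 − 1.34 = -1.31; fold change = 2^1.31 = 2.479
CG10115 has the largest |ΔΔCt| = 3.61.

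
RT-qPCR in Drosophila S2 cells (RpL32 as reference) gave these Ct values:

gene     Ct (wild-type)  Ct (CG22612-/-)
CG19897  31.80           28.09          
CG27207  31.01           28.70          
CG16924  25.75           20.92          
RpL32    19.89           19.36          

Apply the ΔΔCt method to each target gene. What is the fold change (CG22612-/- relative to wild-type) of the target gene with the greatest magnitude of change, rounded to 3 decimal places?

CG19897: ΔΔCt = (28.09−19.36) − (31.80−19.89) = 8.73 − 11.91 = -3.18; fold change = 2^3.18 = 9.063
CG27207: ΔΔCt = (28.70−19.36) − (31.01−19.89) = 9.34 − 11.12 = -1.78; fold change = 2^1.78 = 3.434
CG16924: ΔΔCt = (20.92−19.36) − (25.75−19.89) = 1.56 − 5.86 = -4.30; fold change = 2^4.30 = 19.698
CG16924 has the largest |ΔΔCt| = 4.30.

19.698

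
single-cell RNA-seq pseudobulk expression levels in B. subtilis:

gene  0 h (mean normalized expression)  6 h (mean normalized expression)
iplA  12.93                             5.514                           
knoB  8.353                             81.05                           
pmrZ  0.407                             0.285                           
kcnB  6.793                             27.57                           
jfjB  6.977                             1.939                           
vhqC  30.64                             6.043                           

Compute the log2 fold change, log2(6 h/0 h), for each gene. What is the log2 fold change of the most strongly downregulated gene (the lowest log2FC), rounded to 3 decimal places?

-2.342

log2(5.514/12.93) = -1.230  (iplA)
log2(81.05/8.353) = 3.278  (knoB)
log2(0.285/0.407) = -0.514  (pmrZ)
log2(27.57/6.793) = 2.021  (kcnB)
log2(1.939/6.977) = -1.847  (jfjB)
log2(6.043/30.64) = -2.342  (vhqC)
vhqC is most strongly downregulated.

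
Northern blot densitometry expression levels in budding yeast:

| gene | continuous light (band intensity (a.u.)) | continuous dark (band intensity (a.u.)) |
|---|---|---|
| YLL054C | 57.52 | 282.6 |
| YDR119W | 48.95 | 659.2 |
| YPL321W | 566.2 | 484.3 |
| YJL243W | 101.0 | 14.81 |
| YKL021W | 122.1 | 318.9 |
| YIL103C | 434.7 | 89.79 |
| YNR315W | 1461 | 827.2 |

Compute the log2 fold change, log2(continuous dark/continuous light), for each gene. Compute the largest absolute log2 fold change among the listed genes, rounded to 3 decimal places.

log2(282.6/57.52) = 2.297  (YLL054C)
log2(659.2/48.95) = 3.751  (YDR119W)
log2(484.3/566.2) = -0.225  (YPL321W)
log2(14.81/101.0) = -2.770  (YJL243W)
log2(318.9/122.1) = 1.385  (YKL021W)
log2(89.79/434.7) = -2.275  (YIL103C)
log2(827.2/1461) = -0.821  (YNR315W)
The largest magnitude belongs to YDR119W.

3.751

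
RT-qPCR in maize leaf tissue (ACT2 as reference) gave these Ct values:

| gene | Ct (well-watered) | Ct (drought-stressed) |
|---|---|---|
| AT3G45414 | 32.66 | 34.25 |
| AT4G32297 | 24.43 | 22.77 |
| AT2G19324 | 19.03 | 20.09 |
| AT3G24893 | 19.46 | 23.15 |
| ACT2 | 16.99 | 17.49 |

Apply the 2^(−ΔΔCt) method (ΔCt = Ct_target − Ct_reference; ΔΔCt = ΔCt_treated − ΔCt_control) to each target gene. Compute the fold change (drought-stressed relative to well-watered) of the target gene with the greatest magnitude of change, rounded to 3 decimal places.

AT3G45414: ΔΔCt = (34.25−17.49) − (32.66−16.99) = 16.76 − 15.67 = 1.09; fold change = 2^-1.09 = 0.470
AT4G32297: ΔΔCt = (22.77−17.49) − (24.43−16.99) = 5.28 − 7.44 = -2.16; fold change = 2^2.16 = 4.469
AT2G19324: ΔΔCt = (20.09−17.49) − (19.03−16.99) = 2.60 − 2.04 = 0.56; fold change = 2^-0.56 = 0.678
AT3G24893: ΔΔCt = (23.15−17.49) − (19.46−16.99) = 5.66 − 2.47 = 3.19; fold change = 2^-3.19 = 0.110
AT3G24893 has the largest |ΔΔCt| = 3.19.

0.110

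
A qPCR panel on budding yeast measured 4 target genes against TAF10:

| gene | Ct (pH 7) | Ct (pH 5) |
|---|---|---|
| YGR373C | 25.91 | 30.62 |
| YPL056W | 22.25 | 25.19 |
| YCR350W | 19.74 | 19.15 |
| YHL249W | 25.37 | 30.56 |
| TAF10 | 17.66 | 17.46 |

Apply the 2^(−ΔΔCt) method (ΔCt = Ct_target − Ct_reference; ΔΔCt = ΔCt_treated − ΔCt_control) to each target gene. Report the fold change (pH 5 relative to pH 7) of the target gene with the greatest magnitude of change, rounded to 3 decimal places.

0.024

YGR373C: ΔΔCt = (30.62−17.46) − (25.91−17.66) = 13.16 − 8.25 = 4.91; fold change = 2^-4.91 = 0.033
YPL056W: ΔΔCt = (25.19−17.46) − (22.25−17.66) = 7.73 − 4.59 = 3.14; fold change = 2^-3.14 = 0.113
YCR350W: ΔΔCt = (19.15−17.46) − (19.74−17.66) = 1.69 − 2.08 = -0.39; fold change = 2^0.39 = 1.310
YHL249W: ΔΔCt = (30.56−17.46) − (25.37−17.66) = 13.10 − 7.71 = 5.39; fold change = 2^-5.39 = 0.024
YHL249W has the largest |ΔΔCt| = 5.39.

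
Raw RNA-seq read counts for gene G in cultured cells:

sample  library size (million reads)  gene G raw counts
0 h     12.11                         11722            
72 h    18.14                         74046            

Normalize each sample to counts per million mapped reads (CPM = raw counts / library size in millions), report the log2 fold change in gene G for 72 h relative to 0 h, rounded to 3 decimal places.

2.076

CPM(0 h) = 11722 / 12.11 = 967.9604
CPM(72 h) = 74046 / 18.14 = 4081.9184
Fold change = 4081.9184 / 967.9604 = 4.21703
log2(4.21703) = 2.0762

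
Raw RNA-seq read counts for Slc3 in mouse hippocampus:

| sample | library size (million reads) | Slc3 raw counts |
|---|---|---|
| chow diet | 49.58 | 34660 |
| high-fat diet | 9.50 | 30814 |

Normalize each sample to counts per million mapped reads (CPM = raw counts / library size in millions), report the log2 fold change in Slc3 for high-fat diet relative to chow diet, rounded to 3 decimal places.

2.214

CPM(chow diet) = 34660 / 49.58 = 699.0722
CPM(high-fat diet) = 30814 / 9.50 = 3243.5789
Fold change = 3243.5789 / 699.0722 = 4.63983
log2(4.63983) = 2.2141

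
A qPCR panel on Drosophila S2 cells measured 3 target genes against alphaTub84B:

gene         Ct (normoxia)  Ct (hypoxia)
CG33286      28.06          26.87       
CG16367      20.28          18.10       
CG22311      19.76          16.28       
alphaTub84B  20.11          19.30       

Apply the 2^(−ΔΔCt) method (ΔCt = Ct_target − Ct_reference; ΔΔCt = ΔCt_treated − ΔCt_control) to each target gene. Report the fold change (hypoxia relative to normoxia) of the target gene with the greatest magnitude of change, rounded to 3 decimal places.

CG33286: ΔΔCt = (26.87−19.30) − (28.06−20.11) = 7.57 − 7.95 = -0.38; fold change = 2^0.38 = 1.301
CG16367: ΔΔCt = (18.10−19.30) − (20.28−20.11) = -1.20 − 0.17 = -1.37; fold change = 2^1.37 = 2.585
CG22311: ΔΔCt = (16.28−19.30) − (19.76−20.11) = -3.02 − (-0.35) = -2.67; fold change = 2^2.67 = 6.364
CG22311 has the largest |ΔΔCt| = 2.67.

6.364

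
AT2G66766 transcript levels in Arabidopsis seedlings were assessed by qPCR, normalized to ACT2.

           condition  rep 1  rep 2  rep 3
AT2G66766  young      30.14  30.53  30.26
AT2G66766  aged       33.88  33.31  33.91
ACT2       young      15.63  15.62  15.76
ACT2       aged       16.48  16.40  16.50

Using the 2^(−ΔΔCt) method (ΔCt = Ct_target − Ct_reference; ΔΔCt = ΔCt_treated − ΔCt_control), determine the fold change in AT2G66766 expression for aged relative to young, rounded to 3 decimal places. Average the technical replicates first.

0.165

Mean Ct: AT2G66766 young 30.310; AT2G66766 aged 33.700; ACT2 young 15.670; ACT2 aged 16.460
ΔCt(young) = 30.310 − 15.670 = 14.640
ΔCt(aged) = 33.700 − 16.460 = 17.240
ΔΔCt = 17.240 − 14.640 = 2.600
Fold change = 2^(−2.600) = 0.1649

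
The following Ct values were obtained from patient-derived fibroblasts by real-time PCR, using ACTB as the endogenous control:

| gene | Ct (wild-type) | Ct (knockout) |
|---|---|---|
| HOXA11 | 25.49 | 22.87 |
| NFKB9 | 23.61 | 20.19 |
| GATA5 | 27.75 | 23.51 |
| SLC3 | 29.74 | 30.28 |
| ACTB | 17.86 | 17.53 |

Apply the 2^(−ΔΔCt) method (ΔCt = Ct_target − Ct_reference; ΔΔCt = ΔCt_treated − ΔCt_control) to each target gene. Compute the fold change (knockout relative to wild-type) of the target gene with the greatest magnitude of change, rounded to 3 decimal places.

HOXA11: ΔΔCt = (22.87−17.53) − (25.49−17.86) = 5.34 − 7.63 = -2.29; fold change = 2^2.29 = 4.891
NFKB9: ΔΔCt = (20.19−17.53) − (23.61−17.86) = 2.66 − 5.75 = -3.09; fold change = 2^3.09 = 8.515
GATA5: ΔΔCt = (23.51−17.53) − (27.75−17.86) = 5.98 − 9.89 = -3.91; fold change = 2^3.91 = 15.032
SLC3: ΔΔCt = (30.28−17.53) − (29.74−17.86) = 12.75 − 11.88 = 0.87; fold change = 2^-0.87 = 0.547
GATA5 has the largest |ΔΔCt| = 3.91.

15.032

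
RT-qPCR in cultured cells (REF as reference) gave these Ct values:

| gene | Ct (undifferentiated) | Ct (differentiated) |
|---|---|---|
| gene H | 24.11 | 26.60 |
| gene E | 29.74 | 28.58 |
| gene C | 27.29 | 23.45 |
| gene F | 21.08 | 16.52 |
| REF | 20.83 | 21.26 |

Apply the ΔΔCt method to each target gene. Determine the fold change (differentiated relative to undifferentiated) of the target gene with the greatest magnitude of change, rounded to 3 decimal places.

31.779

gene H: ΔΔCt = (26.60−21.26) − (24.11−20.83) = 5.34 − 3.28 = 2.06; fold change = 2^-2.06 = 0.240
gene E: ΔΔCt = (28.58−21.26) − (29.74−20.83) = 7.32 − 8.91 = -1.59; fold change = 2^1.59 = 3.010
gene C: ΔΔCt = (23.45−21.26) − (27.29−20.83) = 2.19 − 6.46 = -4.27; fold change = 2^4.27 = 19.293
gene F: ΔΔCt = (16.52−21.26) − (21.08−20.83) = -4.74 − 0.25 = -4.99; fold change = 2^4.99 = 31.779
gene F has the largest |ΔΔCt| = 4.99.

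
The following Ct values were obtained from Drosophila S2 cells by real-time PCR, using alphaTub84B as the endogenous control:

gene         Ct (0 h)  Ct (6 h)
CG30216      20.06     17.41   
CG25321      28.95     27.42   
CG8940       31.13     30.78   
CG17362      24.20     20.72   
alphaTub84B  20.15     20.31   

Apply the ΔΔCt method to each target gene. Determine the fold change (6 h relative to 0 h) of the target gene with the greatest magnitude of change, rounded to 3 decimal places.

CG30216: ΔΔCt = (17.41−20.31) − (20.06−20.15) = -2.90 − (-0.09) = -2.81; fold change = 2^2.81 = 7.013
CG25321: ΔΔCt = (27.42−20.31) − (28.95−20.15) = 7.11 − 8.80 = -1.69; fold change = 2^1.69 = 3.227
CG8940: ΔΔCt = (30.78−20.31) − (31.13−20.15) = 10.47 − 10.98 = -0.51; fold change = 2^0.51 = 1.424
CG17362: ΔΔCt = (20.72−20.31) − (24.20−20.15) = 0.41 − 4.05 = -3.64; fold change = 2^3.64 = 12.467
CG17362 has the largest |ΔΔCt| = 3.64.

12.467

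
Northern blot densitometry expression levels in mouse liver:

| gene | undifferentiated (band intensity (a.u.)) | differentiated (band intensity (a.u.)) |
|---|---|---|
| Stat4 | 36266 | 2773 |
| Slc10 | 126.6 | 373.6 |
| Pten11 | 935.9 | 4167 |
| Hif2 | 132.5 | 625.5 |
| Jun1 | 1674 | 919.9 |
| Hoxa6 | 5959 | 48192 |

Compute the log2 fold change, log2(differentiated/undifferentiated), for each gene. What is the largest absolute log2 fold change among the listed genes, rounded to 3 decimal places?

log2(2773/36266) = -3.709  (Stat4)
log2(373.6/126.6) = 1.561  (Slc10)
log2(4167/935.9) = 2.155  (Pten11)
log2(625.5/132.5) = 2.239  (Hif2)
log2(919.9/1674) = -0.864  (Jun1)
log2(48192/5959) = 3.016  (Hoxa6)
The largest magnitude belongs to Stat4.

3.709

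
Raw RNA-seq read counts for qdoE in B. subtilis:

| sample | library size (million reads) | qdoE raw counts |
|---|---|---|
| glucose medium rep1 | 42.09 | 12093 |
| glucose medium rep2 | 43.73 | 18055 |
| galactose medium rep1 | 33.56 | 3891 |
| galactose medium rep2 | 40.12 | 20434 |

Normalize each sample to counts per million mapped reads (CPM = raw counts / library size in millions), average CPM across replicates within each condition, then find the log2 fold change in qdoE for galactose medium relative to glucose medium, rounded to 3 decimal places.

CPM(glucose medium rep1) = 12093 / 42.09 = 287.3129
CPM(glucose medium rep2) = 18055 / 43.73 = 412.8745
CPM(galactose medium rep1) = 3891 / 33.56 = 115.9416
CPM(galactose medium rep2) = 20434 / 40.12 = 509.3220
mean CPM(glucose medium) = 350.0937; mean CPM(galactose medium) = 312.6318
Fold change = 312.6318 / 350.0937 = 0.89299
log2(0.89299) = -0.1633

-0.163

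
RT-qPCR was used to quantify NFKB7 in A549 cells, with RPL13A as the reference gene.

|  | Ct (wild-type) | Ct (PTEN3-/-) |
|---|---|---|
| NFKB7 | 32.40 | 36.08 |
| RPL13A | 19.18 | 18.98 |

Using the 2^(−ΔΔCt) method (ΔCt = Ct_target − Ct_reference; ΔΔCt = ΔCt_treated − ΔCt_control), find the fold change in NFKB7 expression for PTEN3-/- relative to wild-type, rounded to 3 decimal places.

ΔCt(wild-type) = 32.400 − 19.180 = 13.220
ΔCt(PTEN3-/-) = 36.080 − 18.980 = 17.100
ΔΔCt = 17.100 − 13.220 = 3.880
Fold change = 2^(−3.880) = 0.0679

0.068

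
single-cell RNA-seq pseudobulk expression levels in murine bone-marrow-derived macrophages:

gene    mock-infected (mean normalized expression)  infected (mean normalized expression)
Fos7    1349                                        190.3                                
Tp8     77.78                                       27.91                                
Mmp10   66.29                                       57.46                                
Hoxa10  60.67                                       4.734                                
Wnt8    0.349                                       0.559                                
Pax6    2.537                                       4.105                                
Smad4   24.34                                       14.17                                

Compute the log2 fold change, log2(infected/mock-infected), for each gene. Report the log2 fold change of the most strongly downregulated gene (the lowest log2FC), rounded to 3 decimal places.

-3.680

log2(190.3/1349) = -2.826  (Fos7)
log2(27.91/77.78) = -1.479  (Tp8)
log2(57.46/66.29) = -0.206  (Mmp10)
log2(4.734/60.67) = -3.680  (Hoxa10)
log2(0.559/0.349) = 0.680  (Wnt8)
log2(4.105/2.537) = 0.694  (Pax6)
log2(14.17/24.34) = -0.780  (Smad4)
Hoxa10 is most strongly downregulated.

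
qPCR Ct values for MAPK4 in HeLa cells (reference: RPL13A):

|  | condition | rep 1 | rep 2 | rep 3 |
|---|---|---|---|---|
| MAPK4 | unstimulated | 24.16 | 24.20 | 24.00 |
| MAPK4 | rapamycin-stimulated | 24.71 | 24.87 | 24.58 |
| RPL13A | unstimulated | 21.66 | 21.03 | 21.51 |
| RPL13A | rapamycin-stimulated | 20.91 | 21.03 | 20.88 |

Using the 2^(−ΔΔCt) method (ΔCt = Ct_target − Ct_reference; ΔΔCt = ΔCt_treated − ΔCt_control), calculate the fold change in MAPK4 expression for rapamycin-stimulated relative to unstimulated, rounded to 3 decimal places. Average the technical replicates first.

Mean Ct: MAPK4 unstimulated 24.120; MAPK4 rapamycin-stimulated 24.720; RPL13A unstimulated 21.400; RPL13A rapamycin-stimulated 20.940
ΔCt(unstimulated) = 24.120 − 21.400 = 2.720
ΔCt(rapamycin-stimulated) = 24.720 − 20.940 = 3.780
ΔΔCt = 3.780 − 2.720 = 1.060
Fold change = 2^(−1.060) = 0.4796

0.480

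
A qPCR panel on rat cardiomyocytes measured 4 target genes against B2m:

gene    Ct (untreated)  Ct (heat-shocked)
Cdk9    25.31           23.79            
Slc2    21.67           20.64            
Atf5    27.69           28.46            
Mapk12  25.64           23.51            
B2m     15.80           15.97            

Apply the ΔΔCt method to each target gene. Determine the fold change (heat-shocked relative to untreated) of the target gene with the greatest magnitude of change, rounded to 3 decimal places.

4.925

Cdk9: ΔΔCt = (23.79−15.97) − (25.31−15.80) = 7.82 − 9.51 = -1.69; fold change = 2^1.69 = 3.227
Slc2: ΔΔCt = (20.64−15.97) − (21.67−15.80) = 4.67 − 5.87 = -1.20; fold change = 2^1.20 = 2.297
Atf5: ΔΔCt = (28.46−15.97) − (27.69−15.80) = 12.49 − 11.89 = 0.60; fold change = 2^-0.60 = 0.660
Mapk12: ΔΔCt = (23.51−15.97) − (25.64−15.80) = 7.54 − 9.84 = -2.30; fold change = 2^2.30 = 4.925
Mapk12 has the largest |ΔΔCt| = 2.30.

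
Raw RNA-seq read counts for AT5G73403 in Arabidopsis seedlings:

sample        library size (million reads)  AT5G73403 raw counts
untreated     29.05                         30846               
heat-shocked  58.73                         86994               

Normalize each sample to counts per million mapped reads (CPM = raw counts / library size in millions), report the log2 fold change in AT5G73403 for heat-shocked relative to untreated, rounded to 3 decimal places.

0.480

CPM(untreated) = 30846 / 29.05 = 1061.8244
CPM(heat-shocked) = 86994 / 58.73 = 1481.2532
Fold change = 1481.2532 / 1061.8244 = 1.39501
log2(1.39501) = 0.4803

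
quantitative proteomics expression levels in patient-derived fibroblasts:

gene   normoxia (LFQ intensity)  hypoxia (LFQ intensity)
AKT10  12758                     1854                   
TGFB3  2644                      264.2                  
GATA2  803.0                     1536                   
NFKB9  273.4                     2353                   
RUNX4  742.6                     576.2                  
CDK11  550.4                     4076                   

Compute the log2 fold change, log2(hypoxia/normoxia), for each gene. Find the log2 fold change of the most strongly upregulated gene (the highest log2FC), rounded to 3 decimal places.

3.105

log2(1854/12758) = -2.783  (AKT10)
log2(264.2/2644) = -3.323  (TGFB3)
log2(1536/803.0) = 0.936  (GATA2)
log2(2353/273.4) = 3.105  (NFKB9)
log2(576.2/742.6) = -0.366  (RUNX4)
log2(4076/550.4) = 2.889  (CDK11)
NFKB9 is most strongly upregulated.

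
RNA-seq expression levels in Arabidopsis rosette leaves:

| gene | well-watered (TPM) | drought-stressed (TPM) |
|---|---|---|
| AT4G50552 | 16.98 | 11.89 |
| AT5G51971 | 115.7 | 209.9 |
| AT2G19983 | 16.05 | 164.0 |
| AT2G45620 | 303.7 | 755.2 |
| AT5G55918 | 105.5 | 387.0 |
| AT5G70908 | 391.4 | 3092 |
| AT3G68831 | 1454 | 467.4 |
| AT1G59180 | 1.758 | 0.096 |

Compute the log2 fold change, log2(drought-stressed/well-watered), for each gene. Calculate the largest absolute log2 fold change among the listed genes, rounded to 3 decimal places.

4.195

log2(11.89/16.98) = -0.514  (AT4G50552)
log2(209.9/115.7) = 0.859  (AT5G51971)
log2(164.0/16.05) = 3.353  (AT2G19983)
log2(755.2/303.7) = 1.314  (AT2G45620)
log2(387.0/105.5) = 1.875  (AT5G55918)
log2(3092/391.4) = 2.982  (AT5G70908)
log2(467.4/1454) = -1.637  (AT3G68831)
log2(0.096/1.758) = -4.195  (AT1G59180)
The largest magnitude belongs to AT1G59180.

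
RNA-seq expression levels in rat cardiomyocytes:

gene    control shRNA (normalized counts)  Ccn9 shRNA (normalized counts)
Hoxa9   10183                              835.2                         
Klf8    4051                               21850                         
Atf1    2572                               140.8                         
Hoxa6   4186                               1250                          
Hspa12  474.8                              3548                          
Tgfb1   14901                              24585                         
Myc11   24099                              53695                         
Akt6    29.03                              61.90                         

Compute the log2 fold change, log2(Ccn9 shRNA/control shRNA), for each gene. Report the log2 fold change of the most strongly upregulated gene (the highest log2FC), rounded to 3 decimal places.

log2(835.2/10183) = -3.608  (Hoxa9)
log2(21850/4051) = 2.431  (Klf8)
log2(140.8/2572) = -4.191  (Atf1)
log2(1250/4186) = -1.744  (Hoxa6)
log2(3548/474.8) = 2.902  (Hspa12)
log2(24585/14901) = 0.722  (Tgfb1)
log2(53695/24099) = 1.156  (Myc11)
log2(61.90/29.03) = 1.092  (Akt6)
Hspa12 is most strongly upregulated.

2.902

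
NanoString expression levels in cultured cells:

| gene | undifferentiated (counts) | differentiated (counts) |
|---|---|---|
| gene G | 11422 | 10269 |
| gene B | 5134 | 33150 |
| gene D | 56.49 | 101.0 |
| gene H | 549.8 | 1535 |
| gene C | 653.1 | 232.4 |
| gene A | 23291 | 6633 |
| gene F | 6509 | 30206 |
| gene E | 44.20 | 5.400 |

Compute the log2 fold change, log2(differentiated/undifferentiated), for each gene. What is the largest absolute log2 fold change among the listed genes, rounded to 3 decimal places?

3.033

log2(10269/11422) = -0.154  (gene G)
log2(33150/5134) = 2.691  (gene B)
log2(101.0/56.49) = 0.838  (gene D)
log2(1535/549.8) = 1.481  (gene H)
log2(232.4/653.1) = -1.491  (gene C)
log2(6633/23291) = -1.812  (gene A)
log2(30206/6509) = 2.214  (gene F)
log2(5.400/44.20) = -3.033  (gene E)
The largest magnitude belongs to gene E.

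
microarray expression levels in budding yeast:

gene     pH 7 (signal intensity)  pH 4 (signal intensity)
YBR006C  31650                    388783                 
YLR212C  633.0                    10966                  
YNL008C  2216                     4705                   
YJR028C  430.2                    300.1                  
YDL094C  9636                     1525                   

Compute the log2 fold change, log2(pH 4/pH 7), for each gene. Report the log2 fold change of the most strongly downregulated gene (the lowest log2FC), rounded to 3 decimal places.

-2.660

log2(388783/31650) = 3.619  (YBR006C)
log2(10966/633.0) = 4.115  (YLR212C)
log2(4705/2216) = 1.086  (YNL008C)
log2(300.1/430.2) = -0.520  (YJR028C)
log2(1525/9636) = -2.660  (YDL094C)
YDL094C is most strongly downregulated.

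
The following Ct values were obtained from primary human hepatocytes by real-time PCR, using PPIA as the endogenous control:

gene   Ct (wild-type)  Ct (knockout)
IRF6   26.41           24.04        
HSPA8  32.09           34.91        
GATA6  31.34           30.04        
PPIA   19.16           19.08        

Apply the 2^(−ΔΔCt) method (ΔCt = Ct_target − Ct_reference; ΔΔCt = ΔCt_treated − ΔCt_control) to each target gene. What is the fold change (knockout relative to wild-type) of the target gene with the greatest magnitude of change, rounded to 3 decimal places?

0.134

IRF6: ΔΔCt = (24.04−19.08) − (26.41−19.16) = 4.96 − 7.25 = -2.29; fold change = 2^2.29 = 4.891
HSPA8: ΔΔCt = (34.91−19.08) − (32.09−19.16) = 15.83 − 12.93 = 2.90; fold change = 2^-2.90 = 0.134
GATA6: ΔΔCt = (30.04−19.08) − (31.34−19.16) = 10.96 − 12.18 = -1.22; fold change = 2^1.22 = 2.329
HSPA8 has the largest |ΔΔCt| = 2.90.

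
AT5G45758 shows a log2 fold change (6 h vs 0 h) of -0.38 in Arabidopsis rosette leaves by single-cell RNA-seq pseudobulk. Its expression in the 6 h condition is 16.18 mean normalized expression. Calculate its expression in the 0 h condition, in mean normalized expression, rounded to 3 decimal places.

Fold change = 2^(-0.38) = 0.7684
0 h expression = 16.18 / 0.7684 = 21.056

21.056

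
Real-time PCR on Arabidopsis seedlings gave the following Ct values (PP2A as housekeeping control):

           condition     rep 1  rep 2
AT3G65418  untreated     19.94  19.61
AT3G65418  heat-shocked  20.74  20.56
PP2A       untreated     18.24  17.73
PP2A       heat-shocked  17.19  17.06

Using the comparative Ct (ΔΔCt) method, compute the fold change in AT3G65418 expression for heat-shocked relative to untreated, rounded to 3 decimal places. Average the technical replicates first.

0.300

Mean Ct: AT3G65418 untreated 19.775; AT3G65418 heat-shocked 20.650; PP2A untreated 17.985; PP2A heat-shocked 17.125
ΔCt(untreated) = 19.775 − 17.985 = 1.790
ΔCt(heat-shocked) = 20.650 − 17.125 = 3.525
ΔΔCt = 3.525 − 1.790 = 1.735
Fold change = 2^(−1.735) = 0.3004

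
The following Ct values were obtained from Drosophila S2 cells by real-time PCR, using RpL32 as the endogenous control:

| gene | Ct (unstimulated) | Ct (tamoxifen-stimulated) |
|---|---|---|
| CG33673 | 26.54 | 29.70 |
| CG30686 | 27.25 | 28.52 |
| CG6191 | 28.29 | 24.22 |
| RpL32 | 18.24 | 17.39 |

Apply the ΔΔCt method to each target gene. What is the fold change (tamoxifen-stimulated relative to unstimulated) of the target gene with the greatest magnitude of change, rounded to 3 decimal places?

CG33673: ΔΔCt = (29.70−17.39) − (26.54−18.24) = 12.31 − 8.30 = 4.01; fold change = 2^-4.01 = 0.062
CG30686: ΔΔCt = (28.52−17.39) − (27.25−18.24) = 11.13 − 9.01 = 2.12; fold change = 2^-2.12 = 0.230
CG6191: ΔΔCt = (24.22−17.39) − (28.29−18.24) = 6.83 − 10.05 = -3.22; fold change = 2^3.22 = 9.318
CG33673 has the largest |ΔΔCt| = 4.01.

0.062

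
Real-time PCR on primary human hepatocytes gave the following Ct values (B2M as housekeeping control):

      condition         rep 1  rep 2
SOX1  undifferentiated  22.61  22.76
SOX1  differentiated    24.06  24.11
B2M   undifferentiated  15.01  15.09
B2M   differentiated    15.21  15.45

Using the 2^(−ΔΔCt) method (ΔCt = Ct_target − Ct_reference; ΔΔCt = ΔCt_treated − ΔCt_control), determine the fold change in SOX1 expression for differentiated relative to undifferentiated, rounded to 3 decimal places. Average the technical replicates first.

0.460

Mean Ct: SOX1 undifferentiated 22.685; SOX1 differentiated 24.085; B2M undifferentiated 15.050; B2M differentiated 15.330
ΔCt(undifferentiated) = 22.685 − 15.050 = 7.635
ΔCt(differentiated) = 24.085 − 15.330 = 8.755
ΔΔCt = 8.755 − 7.635 = 1.120
Fold change = 2^(−1.120) = 0.4601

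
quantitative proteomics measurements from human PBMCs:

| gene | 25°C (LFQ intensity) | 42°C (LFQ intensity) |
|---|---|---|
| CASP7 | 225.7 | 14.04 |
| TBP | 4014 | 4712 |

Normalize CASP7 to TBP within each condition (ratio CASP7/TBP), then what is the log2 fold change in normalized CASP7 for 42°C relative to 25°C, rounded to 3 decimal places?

CASP7/TBP (25°C) = 225.7 / 4014 = 0.056228
CASP7/TBP (42°C) = 14.04 / 4712 = 0.0029796
Fold change = 0.0029796 / 0.056228 = 0.0530
log2(0.0530) = -4.2381

-4.238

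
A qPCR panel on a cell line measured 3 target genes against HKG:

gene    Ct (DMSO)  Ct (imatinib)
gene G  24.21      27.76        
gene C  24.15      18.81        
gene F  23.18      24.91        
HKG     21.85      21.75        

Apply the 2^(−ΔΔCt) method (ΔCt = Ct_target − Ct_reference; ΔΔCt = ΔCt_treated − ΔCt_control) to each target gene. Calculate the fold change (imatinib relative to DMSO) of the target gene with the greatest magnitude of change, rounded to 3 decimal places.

37.792

gene G: ΔΔCt = (27.76−21.75) − (24.21−21.85) = 6.01 − 2.36 = 3.65; fold change = 2^-3.65 = 0.080
gene C: ΔΔCt = (18.81−21.75) − (24.15−21.85) = -2.94 − 2.30 = -5.24; fold change = 2^5.24 = 37.792
gene F: ΔΔCt = (24.91−21.75) − (23.18−21.85) = 3.16 − 1.33 = 1.83; fold change = 2^-1.83 = 0.281
gene C has the largest |ΔΔCt| = 5.24.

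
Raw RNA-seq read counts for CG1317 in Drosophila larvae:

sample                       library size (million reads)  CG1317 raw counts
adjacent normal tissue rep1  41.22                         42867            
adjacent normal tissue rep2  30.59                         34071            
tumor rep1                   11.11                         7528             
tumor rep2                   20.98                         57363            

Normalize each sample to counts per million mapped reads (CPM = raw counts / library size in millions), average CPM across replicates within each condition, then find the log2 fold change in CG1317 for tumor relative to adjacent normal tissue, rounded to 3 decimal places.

0.664

CPM(adjacent normal tissue rep1) = 42867 / 41.22 = 1039.9563
CPM(adjacent normal tissue rep2) = 34071 / 30.59 = 1113.7954
CPM(tumor rep1) = 7528 / 11.11 = 677.5878
CPM(tumor rep2) = 57363 / 20.98 = 2734.1754
mean CPM(adjacent normal tissue) = 1076.8758; mean CPM(tumor) = 1705.8816
Fold change = 1705.8816 / 1076.8758 = 1.58410
log2(1.58410) = 0.6637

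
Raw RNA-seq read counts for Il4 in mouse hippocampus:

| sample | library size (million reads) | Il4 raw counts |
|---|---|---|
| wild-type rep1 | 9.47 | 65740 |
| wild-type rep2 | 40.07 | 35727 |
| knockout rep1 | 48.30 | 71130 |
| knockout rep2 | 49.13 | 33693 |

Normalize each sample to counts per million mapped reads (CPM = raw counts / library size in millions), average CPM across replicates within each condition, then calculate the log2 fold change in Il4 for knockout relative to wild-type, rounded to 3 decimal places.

-1.860

CPM(wild-type rep1) = 65740 / 9.47 = 6941.9219
CPM(wild-type rep2) = 35727 / 40.07 = 891.6147
CPM(knockout rep1) = 71130 / 48.30 = 1472.6708
CPM(knockout rep2) = 33693 / 49.13 = 685.7928
mean CPM(wild-type) = 3916.7683; mean CPM(knockout) = 1079.2318
Fold change = 1079.2318 / 3916.7683 = 0.27554
log2(0.27554) = -1.8597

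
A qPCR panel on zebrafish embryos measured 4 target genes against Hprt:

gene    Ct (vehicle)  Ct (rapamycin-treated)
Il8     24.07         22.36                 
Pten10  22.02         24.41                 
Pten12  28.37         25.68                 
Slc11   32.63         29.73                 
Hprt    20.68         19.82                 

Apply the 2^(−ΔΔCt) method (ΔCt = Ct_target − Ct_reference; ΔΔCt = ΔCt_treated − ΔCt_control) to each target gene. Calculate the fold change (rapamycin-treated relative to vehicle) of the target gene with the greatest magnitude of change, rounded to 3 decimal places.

0.105

Il8: ΔΔCt = (22.36−19.82) − (24.07−20.68) = 2.54 − 3.39 = -0.85; fold change = 2^0.85 = 1.803
Pten10: ΔΔCt = (24.41−19.82) − (22.02−20.68) = 4.59 − 1.34 = 3.25; fold change = 2^-3.25 = 0.105
Pten12: ΔΔCt = (25.68−19.82) − (28.37−20.68) = 5.86 − 7.69 = -1.83; fold change = 2^1.83 = 3.555
Slc11: ΔΔCt = (29.73−19.82) − (32.63−20.68) = 9.91 − 11.95 = -2.04; fold change = 2^2.04 = 4.112
Pten10 has the largest |ΔΔCt| = 3.25.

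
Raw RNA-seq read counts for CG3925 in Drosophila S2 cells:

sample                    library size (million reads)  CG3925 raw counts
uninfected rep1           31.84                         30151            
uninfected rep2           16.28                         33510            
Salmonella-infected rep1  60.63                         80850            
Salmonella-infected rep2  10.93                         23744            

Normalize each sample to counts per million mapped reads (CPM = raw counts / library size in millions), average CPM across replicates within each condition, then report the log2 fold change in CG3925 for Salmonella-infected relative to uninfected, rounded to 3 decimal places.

CPM(uninfected rep1) = 30151 / 31.84 = 946.9535
CPM(uninfected rep2) = 33510 / 16.28 = 2058.3538
CPM(Salmonella-infected rep1) = 80850 / 60.63 = 1333.4983
CPM(Salmonella-infected rep2) = 23744 / 10.93 = 2172.3696
mean CPM(uninfected) = 1502.6537; mean CPM(Salmonella-infected) = 1752.9339
Fold change = 1752.9339 / 1502.6537 = 1.16656
log2(1.16656) = 0.2223

0.222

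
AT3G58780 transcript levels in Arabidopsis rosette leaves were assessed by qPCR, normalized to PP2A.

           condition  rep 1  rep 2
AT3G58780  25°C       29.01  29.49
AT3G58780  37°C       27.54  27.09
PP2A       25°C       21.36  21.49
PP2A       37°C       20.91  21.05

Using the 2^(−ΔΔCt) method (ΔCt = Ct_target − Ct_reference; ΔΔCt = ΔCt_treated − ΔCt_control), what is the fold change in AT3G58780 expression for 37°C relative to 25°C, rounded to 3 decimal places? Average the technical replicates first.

2.809

Mean Ct: AT3G58780 25°C 29.250; AT3G58780 37°C 27.315; PP2A 25°C 21.425; PP2A 37°C 20.980
ΔCt(25°C) = 29.250 − 21.425 = 7.825
ΔCt(37°C) = 27.315 − 20.980 = 6.335
ΔΔCt = 6.335 − 7.825 = -1.490
Fold change = 2^(−(-1.490)) = 2^1.490 = 2.8089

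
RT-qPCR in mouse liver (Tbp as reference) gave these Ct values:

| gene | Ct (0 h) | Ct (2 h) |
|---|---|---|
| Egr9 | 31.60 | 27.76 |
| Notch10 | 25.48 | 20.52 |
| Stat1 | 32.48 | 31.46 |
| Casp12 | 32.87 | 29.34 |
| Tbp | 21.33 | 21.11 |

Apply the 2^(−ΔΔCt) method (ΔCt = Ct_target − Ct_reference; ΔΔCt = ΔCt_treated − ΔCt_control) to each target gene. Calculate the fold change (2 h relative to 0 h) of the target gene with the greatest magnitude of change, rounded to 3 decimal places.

Egr9: ΔΔCt = (27.76−21.11) − (31.60−21.33) = 6.65 − 10.27 = -3.62; fold change = 2^3.62 = 12.295
Notch10: ΔΔCt = (20.52−21.11) − (25.48−21.33) = -0.59 − 4.15 = -4.74; fold change = 2^4.74 = 26.723
Stat1: ΔΔCt = (31.46−21.11) − (32.48−21.33) = 10.35 − 11.15 = -0.80; fold change = 2^0.80 = 1.741
Casp12: ΔΔCt = (29.34−21.11) − (32.87−21.33) = 8.23 − 11.54 = -3.31; fold change = 2^3.31 = 9.918
Notch10 has the largest |ΔΔCt| = 4.74.

26.723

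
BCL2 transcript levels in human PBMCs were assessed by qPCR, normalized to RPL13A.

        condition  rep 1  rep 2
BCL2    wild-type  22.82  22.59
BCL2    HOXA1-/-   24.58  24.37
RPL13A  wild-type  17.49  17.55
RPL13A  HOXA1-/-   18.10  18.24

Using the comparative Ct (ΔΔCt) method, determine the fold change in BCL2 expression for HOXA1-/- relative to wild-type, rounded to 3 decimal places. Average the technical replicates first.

0.460

Mean Ct: BCL2 wild-type 22.705; BCL2 HOXA1-/- 24.475; RPL13A wild-type 17.520; RPL13A HOXA1-/- 18.170
ΔCt(wild-type) = 22.705 − 17.520 = 5.185
ΔCt(HOXA1-/-) = 24.475 − 18.170 = 6.305
ΔΔCt = 6.305 − 5.185 = 1.120
Fold change = 2^(−1.120) = 0.4601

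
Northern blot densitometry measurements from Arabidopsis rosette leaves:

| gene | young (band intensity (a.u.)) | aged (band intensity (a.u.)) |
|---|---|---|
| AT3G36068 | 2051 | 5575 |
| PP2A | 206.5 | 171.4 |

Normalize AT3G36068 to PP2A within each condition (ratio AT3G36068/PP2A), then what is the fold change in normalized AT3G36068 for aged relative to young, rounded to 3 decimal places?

3.275

AT3G36068/PP2A (young) = 2051 / 206.5 = 9.9322
AT3G36068/PP2A (aged) = 5575 / 171.4 = 32.526
Fold change = 32.526 / 9.9322 = 3.2748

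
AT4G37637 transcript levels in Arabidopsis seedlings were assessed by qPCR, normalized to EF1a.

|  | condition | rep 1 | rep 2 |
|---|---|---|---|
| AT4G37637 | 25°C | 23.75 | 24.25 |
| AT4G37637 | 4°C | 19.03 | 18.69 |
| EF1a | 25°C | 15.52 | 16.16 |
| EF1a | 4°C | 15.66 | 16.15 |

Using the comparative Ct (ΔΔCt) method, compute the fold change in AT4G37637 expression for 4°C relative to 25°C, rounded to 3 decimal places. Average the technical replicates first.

36.886

Mean Ct: AT4G37637 25°C 24.000; AT4G37637 4°C 18.860; EF1a 25°C 15.840; EF1a 4°C 15.905
ΔCt(25°C) = 24.000 − 15.840 = 8.160
ΔCt(4°C) = 18.860 − 15.905 = 2.955
ΔΔCt = 2.955 − 8.160 = -5.205
Fold change = 2^(−(-5.205)) = 2^5.205 = 36.8860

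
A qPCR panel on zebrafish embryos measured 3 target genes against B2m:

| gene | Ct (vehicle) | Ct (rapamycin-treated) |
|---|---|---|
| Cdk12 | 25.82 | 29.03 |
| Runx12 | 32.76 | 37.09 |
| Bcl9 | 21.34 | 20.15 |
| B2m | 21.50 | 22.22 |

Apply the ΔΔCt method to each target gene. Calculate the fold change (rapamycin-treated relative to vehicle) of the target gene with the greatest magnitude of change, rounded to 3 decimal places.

Cdk12: ΔΔCt = (29.03−22.22) − (25.82−21.50) = 6.81 − 4.32 = 2.49; fold change = 2^-2.49 = 0.178
Runx12: ΔΔCt = (37.09−22.22) − (32.76−21.50) = 14.87 − 11.26 = 3.61; fold change = 2^-3.61 = 0.082
Bcl9: ΔΔCt = (20.15−22.22) − (21.34−21.50) = -2.07 − (-0.16) = -1.91; fold change = 2^1.91 = 3.758
Runx12 has the largest |ΔΔCt| = 3.61.

0.082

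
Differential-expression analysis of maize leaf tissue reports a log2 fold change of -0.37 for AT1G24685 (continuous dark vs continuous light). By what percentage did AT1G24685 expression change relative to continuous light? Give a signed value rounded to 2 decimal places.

-22.62%

Fold change = 2^(-0.37) = 0.7738
Percent change = (FC − 1) × 100% = (0.7738 − 1) × 100 = -22.62%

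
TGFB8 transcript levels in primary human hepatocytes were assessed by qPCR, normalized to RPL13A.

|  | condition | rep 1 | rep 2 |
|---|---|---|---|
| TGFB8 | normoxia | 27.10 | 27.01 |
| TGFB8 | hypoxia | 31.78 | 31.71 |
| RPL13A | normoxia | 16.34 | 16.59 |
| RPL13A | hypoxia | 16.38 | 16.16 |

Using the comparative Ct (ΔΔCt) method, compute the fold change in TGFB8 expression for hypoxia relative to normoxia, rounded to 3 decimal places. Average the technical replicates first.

Mean Ct: TGFB8 normoxia 27.055; TGFB8 hypoxia 31.745; RPL13A normoxia 16.465; RPL13A hypoxia 16.270
ΔCt(normoxia) = 27.055 − 16.465 = 10.590
ΔCt(hypoxia) = 31.745 − 16.270 = 15.475
ΔΔCt = 15.475 − 10.590 = 4.885
Fold change = 2^(−4.885) = 0.0338

0.034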